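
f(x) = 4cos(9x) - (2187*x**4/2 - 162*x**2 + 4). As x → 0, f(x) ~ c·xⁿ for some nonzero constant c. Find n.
6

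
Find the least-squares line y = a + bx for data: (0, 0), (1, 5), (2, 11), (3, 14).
a = 3/10, b = 24/5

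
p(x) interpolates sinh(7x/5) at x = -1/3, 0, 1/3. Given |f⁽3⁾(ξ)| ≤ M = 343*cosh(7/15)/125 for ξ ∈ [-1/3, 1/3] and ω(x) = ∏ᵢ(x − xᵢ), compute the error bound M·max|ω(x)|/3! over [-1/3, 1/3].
343*sqrt(3)*cosh(7/15)/91125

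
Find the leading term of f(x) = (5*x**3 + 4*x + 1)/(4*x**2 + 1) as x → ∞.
5*x/4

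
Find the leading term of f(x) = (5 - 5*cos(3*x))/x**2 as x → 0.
45/2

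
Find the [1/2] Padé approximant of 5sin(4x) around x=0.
20*x/(8*x**2/3 + 1)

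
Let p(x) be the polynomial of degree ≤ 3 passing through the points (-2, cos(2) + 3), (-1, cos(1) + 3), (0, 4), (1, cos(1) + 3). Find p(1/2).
cos(2)/16 + 63/16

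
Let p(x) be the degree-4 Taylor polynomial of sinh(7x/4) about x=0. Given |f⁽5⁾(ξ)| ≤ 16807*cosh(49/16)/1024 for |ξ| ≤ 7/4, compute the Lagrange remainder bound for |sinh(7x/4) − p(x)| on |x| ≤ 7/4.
282475249*cosh(49/16)/125829120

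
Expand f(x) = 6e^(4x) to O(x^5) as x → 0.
6 + 24*x + 48*x**2 + 64*x**3 + 64*x**4 + O(x**5)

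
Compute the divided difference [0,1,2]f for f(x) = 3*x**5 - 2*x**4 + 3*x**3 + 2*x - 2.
40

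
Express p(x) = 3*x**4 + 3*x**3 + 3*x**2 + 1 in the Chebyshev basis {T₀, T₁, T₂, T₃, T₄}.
(29/8)T₀ + (9/4)T₁ + (3)T₂ + (3/4)T₃ + (3/8)T₄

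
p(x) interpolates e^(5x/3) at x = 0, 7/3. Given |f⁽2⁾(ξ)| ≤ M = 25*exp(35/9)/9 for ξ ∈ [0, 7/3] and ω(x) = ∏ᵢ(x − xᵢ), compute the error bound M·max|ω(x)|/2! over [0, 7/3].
1225*exp(35/9)/648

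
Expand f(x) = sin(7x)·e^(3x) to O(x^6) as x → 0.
7*x + 21*x**2 - 77*x**3/3 - 140*x**4 - 2807*x**5/30 + O(x**6)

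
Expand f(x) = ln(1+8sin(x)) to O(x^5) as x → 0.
8*x - 32*x**2 + 508*x**3/3 - 3040*x**4/3 + O(x**5)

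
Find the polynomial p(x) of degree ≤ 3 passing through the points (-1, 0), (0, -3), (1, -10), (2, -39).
-3*x**3 - 2*x**2 - 2*x - 3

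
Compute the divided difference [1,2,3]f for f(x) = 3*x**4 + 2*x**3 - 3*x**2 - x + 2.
84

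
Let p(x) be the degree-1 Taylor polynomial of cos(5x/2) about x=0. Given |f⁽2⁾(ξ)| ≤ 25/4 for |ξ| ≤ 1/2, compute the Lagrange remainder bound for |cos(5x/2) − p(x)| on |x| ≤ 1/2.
25/32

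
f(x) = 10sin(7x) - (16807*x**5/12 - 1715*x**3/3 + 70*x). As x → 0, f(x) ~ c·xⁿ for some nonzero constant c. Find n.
7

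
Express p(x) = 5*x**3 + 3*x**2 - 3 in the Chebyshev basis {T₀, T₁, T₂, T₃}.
(-3/2)T₀ + (15/4)T₁ + (3/2)T₂ + (5/4)T₃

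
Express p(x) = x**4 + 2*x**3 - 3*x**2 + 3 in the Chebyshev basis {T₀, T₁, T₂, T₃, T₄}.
(15/8)T₀ + (3/2)T₁ - T₂ + (1/2)T₃ + (1/8)T₄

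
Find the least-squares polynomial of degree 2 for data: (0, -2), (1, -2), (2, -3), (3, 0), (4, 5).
-8/5 + (-12/5)x + x²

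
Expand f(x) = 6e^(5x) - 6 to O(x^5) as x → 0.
30*x + 75*x**2 + 125*x**3 + 625*x**4/4 + O(x**5)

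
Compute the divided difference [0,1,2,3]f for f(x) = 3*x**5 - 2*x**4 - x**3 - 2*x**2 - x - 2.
62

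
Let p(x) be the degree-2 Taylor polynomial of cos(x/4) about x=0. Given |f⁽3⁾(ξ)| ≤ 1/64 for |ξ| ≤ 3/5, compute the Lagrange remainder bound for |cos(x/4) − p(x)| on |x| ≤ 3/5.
9/16000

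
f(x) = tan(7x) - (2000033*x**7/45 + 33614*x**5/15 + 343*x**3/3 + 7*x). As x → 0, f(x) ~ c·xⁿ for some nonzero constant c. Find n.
9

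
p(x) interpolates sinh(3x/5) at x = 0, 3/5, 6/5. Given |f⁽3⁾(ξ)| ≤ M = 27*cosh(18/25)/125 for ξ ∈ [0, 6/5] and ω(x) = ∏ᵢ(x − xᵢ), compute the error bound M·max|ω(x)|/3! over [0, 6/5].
27*sqrt(3)*cosh(18/25)/15625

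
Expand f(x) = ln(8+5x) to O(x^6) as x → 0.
log(8) + 5*x/8 - 25*x**2/128 + 125*x**3/1536 - 625*x**4/16384 + 625*x**5/32768 + O(x**6)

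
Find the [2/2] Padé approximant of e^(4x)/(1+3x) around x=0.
(104*x**2/33 + 28*x/11 + 1)/(-112*x**2/33 + 17*x/11 + 1)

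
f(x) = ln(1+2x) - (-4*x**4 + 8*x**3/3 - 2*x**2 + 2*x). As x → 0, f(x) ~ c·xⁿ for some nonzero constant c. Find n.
5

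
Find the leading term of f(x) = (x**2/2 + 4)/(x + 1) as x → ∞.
x/2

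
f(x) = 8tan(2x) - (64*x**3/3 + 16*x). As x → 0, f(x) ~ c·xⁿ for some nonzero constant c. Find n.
5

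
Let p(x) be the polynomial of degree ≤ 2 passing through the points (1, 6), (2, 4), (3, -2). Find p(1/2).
11/2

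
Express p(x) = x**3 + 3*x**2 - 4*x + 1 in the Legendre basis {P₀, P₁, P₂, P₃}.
(2)P₀ + (-17/5)P₁ + (2)P₂ + (2/5)P₃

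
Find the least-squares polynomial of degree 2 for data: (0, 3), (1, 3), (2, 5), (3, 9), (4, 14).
102/35 + (-22/35)x + (6/7)x²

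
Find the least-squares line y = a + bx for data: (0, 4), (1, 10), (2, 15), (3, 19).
a = 9/2, b = 5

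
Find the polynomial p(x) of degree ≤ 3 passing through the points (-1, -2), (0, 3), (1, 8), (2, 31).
3*x**3 + 2*x + 3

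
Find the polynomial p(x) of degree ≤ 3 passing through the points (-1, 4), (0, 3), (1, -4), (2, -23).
-x**3 - 3*x**2 - 3*x + 3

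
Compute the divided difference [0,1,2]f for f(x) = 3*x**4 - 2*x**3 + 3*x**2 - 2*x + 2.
18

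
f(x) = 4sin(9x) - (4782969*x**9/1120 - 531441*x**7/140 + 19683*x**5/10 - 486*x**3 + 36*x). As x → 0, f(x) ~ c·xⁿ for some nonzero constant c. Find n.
11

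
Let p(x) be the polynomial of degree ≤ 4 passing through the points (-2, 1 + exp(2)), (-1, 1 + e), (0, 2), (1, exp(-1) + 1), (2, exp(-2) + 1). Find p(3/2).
(35 + 140*e + (-5*exp(2) + 58 + 28*e)*exp(2))*exp(-2)/128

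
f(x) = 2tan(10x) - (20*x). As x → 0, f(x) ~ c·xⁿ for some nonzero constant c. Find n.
3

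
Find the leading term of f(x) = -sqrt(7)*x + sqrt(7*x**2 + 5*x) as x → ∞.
5*sqrt(7)/14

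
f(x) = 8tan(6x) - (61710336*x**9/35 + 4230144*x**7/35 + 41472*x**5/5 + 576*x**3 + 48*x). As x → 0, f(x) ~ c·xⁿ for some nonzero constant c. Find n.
11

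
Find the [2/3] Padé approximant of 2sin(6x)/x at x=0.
(12 - 252*x**2/5)/(9*x**2/5 + 1)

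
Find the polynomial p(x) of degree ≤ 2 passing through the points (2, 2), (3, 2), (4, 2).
2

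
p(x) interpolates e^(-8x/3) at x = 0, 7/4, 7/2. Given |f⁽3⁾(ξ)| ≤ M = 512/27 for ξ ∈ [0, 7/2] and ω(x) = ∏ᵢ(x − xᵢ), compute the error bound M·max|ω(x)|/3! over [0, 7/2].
2744*sqrt(3)/729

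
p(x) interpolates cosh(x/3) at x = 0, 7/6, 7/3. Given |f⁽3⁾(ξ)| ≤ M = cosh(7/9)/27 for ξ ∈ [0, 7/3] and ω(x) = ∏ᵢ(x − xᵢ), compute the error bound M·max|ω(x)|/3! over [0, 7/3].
343*sqrt(3)*cosh(7/9)/157464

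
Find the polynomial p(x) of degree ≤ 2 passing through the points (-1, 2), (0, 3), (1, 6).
x**2 + 2*x + 3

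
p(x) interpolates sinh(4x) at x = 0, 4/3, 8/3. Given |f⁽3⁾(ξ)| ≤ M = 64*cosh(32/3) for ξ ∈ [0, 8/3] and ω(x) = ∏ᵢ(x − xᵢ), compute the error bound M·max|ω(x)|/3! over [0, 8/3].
4096*sqrt(3)*cosh(32/3)/729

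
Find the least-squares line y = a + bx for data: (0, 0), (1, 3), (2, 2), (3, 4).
a = 3/5, b = 11/10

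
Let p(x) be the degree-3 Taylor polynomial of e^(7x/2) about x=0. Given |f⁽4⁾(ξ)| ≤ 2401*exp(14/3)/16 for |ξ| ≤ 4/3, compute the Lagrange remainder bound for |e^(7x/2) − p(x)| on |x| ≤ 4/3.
4802*exp(14/3)/243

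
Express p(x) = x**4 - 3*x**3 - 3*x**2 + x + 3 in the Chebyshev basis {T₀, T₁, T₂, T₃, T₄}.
(15/8)T₀ + (-5/4)T₁ - T₂ + (-3/4)T₃ + (1/8)T₄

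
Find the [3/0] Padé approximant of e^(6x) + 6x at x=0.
36*x**3 + 18*x**2 + 12*x + 1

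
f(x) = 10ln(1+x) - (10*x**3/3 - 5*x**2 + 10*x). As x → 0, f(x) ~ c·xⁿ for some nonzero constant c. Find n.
4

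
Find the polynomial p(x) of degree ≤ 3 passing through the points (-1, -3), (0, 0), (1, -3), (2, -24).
-2*x**3 - 3*x**2 + 2*x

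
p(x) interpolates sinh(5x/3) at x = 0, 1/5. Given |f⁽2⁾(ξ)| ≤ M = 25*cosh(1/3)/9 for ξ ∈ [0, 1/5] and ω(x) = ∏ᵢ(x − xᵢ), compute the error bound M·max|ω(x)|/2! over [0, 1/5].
cosh(1/3)/72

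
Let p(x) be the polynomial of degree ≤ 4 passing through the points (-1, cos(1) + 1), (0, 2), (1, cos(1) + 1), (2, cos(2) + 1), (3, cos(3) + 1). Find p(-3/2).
-73/32 + 35*cos(3)/128 - 45*cos(2)/32 + 693*cos(1)/128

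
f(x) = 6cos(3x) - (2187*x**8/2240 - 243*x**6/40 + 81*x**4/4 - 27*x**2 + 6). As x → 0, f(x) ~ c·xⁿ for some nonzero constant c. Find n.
10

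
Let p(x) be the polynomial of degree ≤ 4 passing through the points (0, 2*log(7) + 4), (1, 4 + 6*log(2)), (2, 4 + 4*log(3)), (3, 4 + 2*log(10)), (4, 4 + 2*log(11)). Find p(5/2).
4 + log(9*11**(59/64)*3**(13/16)*5**(15/16)*7**(3/64)/11)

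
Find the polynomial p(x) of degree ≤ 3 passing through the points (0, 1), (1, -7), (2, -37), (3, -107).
-3*x**3 - 2*x**2 - 3*x + 1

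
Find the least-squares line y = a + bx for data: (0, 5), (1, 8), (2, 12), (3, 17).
a = 9/2, b = 4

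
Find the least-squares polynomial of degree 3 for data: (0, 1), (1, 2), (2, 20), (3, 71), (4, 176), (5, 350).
125/126 + (-119/108)x + (-97/126)x² + (323/108)x³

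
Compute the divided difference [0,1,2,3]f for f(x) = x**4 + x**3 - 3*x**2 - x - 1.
7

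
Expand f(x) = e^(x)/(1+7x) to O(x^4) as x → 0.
1 - 6*x + 85*x**2/2 - 892*x**3/3 + O(x**4)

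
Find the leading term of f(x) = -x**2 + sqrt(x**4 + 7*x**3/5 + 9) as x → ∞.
7*x/10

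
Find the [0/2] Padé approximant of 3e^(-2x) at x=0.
3/(2*x**2 + 2*x + 1)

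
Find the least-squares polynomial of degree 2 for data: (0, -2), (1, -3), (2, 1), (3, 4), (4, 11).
-79/35 + (-69/70)x + (15/14)x²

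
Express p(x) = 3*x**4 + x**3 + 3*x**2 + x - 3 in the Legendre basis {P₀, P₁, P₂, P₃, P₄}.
(-7/5)P₀ + (8/5)P₁ + (26/7)P₂ + (2/5)P₃ + (24/35)P₄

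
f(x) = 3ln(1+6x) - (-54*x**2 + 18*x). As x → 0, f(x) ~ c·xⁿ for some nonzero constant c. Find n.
3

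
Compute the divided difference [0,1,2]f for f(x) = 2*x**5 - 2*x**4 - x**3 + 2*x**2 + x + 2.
15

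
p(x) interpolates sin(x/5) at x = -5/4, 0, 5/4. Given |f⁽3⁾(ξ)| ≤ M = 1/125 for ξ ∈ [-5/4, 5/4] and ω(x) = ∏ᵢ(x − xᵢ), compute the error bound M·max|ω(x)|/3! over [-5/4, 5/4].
sqrt(3)/1728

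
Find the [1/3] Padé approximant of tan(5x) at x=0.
5*x/(1 - 25*x**2/3)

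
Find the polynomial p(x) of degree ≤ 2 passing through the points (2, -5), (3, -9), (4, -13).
3 - 4*x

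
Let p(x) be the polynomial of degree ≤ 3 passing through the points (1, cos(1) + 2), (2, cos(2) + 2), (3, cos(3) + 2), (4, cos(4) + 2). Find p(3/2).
15*cos(2)/16 + cos(4)/16 + 5*cos(1)/16 - 5*cos(3)/16 + 2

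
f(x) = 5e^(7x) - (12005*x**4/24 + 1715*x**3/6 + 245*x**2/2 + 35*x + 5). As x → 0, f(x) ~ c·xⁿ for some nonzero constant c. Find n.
5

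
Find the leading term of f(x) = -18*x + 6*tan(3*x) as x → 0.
54*x**3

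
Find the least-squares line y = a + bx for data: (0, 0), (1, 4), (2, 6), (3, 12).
a = -1/5, b = 19/5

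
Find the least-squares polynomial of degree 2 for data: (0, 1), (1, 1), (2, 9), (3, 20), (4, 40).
33/35 + (-181/70)x + (43/14)x²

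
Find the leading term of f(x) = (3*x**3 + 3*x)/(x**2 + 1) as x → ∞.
3*x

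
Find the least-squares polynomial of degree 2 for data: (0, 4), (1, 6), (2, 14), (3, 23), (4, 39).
138/35 + (29/70)x + (29/14)x²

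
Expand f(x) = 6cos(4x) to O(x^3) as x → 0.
6 - 48*x**2 + O(x**3)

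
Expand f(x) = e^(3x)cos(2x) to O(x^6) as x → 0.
1 + 3*x + 5*x**2/2 - 3*x**3/2 - 119*x**4/24 - 199*x**5/40 + O(x**6)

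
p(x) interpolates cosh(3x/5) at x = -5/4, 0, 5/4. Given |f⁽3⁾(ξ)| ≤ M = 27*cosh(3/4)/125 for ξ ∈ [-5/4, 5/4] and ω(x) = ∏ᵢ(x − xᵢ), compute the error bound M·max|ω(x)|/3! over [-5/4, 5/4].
sqrt(3)*cosh(3/4)/64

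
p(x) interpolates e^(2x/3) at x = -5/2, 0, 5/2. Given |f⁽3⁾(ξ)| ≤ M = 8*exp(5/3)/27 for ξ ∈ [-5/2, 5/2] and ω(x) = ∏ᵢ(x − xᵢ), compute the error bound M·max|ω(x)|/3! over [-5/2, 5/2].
125*sqrt(3)*exp(5/3)/729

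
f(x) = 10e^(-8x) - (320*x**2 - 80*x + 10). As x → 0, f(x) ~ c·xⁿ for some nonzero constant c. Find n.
3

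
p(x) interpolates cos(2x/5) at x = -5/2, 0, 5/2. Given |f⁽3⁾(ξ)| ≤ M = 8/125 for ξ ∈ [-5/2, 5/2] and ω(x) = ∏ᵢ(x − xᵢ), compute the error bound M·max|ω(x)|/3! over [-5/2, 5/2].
sqrt(3)/27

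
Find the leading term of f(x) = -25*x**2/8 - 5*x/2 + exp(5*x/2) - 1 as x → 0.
125*x**3/48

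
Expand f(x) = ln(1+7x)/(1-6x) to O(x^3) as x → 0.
7*x + 35*x**2/2 + O(x**3)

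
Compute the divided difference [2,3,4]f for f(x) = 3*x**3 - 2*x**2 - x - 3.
25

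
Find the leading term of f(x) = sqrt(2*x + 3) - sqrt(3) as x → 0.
sqrt(3)*x/3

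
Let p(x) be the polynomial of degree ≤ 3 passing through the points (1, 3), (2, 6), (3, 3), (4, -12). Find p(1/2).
9/8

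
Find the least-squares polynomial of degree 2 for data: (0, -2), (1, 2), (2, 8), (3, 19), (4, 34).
-61/35 + (83/70)x + (27/14)x²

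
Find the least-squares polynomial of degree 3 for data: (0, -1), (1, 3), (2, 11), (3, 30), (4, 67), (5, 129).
-1 + (13/3)x + (-3/2)x² + (7/6)x³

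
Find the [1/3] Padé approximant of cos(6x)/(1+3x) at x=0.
(1 - 5*x)/(-36*x**3 + 3*x**2 - 2*x + 1)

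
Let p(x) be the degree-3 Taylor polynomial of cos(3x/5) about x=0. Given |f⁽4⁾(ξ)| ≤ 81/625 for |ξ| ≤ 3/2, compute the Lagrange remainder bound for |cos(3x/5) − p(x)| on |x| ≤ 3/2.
2187/80000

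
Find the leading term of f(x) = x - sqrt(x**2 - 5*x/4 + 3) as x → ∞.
5/8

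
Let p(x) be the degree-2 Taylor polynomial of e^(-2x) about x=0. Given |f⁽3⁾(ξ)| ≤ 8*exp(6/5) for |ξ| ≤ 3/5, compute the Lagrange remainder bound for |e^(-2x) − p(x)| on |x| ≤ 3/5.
36*exp(6/5)/125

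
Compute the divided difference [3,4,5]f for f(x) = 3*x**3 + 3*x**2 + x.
39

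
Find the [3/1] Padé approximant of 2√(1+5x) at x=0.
(-125*x**3/32 + 75*x**2/8 + 45*x/4 + 2)/(25*x/8 + 1)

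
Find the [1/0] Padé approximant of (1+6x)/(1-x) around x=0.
7*x + 1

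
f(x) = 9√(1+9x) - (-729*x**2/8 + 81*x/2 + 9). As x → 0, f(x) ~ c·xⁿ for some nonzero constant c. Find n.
3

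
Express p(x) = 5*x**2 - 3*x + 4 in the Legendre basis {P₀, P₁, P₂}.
(17/3)P₀ + (-3)P₁ + (10/3)P₂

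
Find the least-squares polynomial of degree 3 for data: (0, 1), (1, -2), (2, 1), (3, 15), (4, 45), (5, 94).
67/63 + (-944/189)x + (64/63)x² + (20/27)x³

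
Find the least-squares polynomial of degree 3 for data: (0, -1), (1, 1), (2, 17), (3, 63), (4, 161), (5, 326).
-64/63 + (317/189)x + (-649/252)x² + (331/108)x³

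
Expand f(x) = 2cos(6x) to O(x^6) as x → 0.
2 - 36*x**2 + 108*x**4 + O(x**6)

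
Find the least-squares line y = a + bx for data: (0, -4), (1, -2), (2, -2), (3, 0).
a = -19/5, b = 6/5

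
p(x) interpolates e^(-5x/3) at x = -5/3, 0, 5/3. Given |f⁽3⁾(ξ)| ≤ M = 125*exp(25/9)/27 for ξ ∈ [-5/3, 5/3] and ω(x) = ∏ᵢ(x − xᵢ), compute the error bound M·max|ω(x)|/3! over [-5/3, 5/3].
15625*sqrt(3)*exp(25/9)/19683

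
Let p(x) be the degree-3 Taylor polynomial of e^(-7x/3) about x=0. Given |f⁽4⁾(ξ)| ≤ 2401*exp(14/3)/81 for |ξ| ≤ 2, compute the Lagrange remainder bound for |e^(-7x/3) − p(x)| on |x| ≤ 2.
4802*exp(14/3)/243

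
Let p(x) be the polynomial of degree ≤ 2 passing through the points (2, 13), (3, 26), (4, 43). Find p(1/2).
1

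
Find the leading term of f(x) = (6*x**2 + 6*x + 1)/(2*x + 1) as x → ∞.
3*x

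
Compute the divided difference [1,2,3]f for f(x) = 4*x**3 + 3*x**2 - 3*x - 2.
27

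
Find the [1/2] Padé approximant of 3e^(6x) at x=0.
(6*x + 3)/(6*x**2 - 4*x + 1)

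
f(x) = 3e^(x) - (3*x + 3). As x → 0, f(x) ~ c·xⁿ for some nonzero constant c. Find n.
2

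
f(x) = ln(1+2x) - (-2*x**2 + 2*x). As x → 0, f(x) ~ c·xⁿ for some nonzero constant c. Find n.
3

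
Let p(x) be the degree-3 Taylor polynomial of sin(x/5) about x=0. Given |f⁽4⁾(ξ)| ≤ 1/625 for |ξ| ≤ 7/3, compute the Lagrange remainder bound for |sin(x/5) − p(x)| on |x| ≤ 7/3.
2401/1215000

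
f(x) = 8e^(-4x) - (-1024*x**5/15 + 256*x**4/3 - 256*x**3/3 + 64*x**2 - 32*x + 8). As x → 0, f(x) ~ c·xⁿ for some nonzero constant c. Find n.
6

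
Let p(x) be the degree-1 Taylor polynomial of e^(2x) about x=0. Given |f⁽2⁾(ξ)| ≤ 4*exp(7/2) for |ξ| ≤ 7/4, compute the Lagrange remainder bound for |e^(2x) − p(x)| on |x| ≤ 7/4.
49*exp(7/2)/8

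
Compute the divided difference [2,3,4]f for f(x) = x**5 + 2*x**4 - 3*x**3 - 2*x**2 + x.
366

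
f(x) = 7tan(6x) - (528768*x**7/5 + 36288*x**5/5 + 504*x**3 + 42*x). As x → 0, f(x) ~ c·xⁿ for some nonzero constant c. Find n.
9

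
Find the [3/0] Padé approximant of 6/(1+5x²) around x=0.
6 - 30*x**2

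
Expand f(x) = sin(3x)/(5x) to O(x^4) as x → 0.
3/5 - 9*x**2/10 + O(x**4)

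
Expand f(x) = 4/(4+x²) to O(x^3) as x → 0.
1 - x**2/4 + O(x**3)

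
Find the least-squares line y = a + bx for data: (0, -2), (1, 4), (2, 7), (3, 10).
a = -11/10, b = 39/10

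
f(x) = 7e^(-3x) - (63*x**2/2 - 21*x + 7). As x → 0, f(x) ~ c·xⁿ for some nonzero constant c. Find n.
3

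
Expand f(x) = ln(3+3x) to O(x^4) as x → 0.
log(3) + x - x**2/2 + x**3/3 + O(x**4)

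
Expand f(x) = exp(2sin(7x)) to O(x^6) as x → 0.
1 + 14*x + 98*x**2 + 343*x**3 - 386561*x**5/60 + O(x**6)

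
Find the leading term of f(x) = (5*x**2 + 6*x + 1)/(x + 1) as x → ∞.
5*x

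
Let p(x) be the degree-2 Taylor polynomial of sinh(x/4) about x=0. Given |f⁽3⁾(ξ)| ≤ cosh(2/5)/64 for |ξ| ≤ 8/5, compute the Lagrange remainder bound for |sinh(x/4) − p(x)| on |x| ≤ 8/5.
4*cosh(2/5)/375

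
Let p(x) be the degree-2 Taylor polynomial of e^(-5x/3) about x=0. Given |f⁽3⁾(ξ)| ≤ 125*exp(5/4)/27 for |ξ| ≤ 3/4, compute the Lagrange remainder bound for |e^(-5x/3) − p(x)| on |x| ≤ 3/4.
125*exp(5/4)/384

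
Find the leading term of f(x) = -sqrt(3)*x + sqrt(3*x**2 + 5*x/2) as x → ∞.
5*sqrt(3)/12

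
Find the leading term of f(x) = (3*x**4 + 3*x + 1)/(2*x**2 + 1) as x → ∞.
3*x**2/2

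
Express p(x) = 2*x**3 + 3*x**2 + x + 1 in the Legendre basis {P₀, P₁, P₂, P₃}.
(2)P₀ + (11/5)P₁ + (2)P₂ + (4/5)P₃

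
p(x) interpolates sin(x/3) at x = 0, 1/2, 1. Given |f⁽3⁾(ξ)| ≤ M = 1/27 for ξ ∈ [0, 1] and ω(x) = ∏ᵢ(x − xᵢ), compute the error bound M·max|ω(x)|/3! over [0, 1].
sqrt(3)/5832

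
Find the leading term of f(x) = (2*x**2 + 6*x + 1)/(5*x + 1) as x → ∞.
2*x/5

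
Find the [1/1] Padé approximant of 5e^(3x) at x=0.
(15*x/2 + 5)/(1 - 3*x/2)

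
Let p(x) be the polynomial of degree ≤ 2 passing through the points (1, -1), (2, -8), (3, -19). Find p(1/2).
1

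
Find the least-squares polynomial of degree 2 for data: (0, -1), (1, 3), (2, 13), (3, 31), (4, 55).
-33/35 + (2/7)x + (24/7)x²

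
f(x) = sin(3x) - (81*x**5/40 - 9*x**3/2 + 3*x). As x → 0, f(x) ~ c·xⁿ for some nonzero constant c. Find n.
7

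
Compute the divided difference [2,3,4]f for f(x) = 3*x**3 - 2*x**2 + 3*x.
25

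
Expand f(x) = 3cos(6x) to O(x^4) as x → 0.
3 - 54*x**2 + O(x**4)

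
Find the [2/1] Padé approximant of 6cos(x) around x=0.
6 - 3*x**2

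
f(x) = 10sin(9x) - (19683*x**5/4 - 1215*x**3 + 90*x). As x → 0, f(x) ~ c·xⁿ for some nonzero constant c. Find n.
7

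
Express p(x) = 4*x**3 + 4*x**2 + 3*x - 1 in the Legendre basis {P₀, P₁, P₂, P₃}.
(1/3)P₀ + (27/5)P₁ + (8/3)P₂ + (8/5)P₃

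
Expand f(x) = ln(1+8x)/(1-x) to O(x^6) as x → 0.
8*x - 24*x**2 + 440*x**3/3 - 2632*x**4/3 + 85144*x**5/15 + O(x**6)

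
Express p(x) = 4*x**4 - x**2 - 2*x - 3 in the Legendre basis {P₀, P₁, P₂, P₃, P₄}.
(-38/15)P₀ + (-2)P₁ + (34/21)P₂ + (32/35)P₄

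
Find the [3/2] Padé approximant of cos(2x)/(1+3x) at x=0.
(44*x**3/7 - 44*x**2/21 - 3*x + 1)/(1 - 191*x**2/21)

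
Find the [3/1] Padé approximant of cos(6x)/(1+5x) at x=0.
(54*x**3/5 - 180*x**2/7 + 54*x/35 + 1)/(229*x/35 + 1)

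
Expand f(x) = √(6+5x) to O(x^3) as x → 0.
sqrt(6) + 5*sqrt(6)*x/12 - 25*sqrt(6)*x**2/288 + O(x**3)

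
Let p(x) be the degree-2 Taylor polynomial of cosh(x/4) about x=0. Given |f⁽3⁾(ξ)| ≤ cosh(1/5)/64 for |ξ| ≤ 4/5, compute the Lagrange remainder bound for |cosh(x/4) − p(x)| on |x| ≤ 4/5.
cosh(1/5)/750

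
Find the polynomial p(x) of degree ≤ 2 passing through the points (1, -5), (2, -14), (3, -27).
-2*x**2 - 3*x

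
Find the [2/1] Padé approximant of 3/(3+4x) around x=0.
1/(4*x/3 + 1)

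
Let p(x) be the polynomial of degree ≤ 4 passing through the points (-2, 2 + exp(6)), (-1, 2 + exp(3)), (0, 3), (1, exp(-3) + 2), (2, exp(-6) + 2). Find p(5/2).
(-420*exp(3) + 315 + (-180*exp(3) + 634 + 35*exp(6))*exp(6))*exp(-6)/128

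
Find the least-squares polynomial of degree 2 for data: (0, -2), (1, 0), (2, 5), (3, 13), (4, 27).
-61/35 + (-43/70)x + (27/14)x²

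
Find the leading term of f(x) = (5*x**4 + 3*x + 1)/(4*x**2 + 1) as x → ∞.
5*x**2/4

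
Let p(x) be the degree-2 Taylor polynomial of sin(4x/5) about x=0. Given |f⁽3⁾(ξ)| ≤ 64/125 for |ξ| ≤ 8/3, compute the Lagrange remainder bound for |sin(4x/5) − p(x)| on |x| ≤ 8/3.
16384/10125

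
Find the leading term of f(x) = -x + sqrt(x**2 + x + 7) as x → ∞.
1/2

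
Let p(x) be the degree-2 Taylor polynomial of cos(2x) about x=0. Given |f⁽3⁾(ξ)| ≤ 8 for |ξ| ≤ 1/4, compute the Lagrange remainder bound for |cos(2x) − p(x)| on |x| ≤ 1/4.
1/48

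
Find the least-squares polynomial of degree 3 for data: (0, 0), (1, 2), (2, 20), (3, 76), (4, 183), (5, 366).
-1/42 + (-47/252)x + (-43/42)x² + (113/36)x³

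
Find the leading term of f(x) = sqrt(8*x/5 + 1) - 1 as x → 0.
4*x/5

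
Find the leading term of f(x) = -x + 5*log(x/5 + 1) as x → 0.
-x**2/10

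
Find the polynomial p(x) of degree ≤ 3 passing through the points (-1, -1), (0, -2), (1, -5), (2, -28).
-3*x**3 - x**2 + x - 2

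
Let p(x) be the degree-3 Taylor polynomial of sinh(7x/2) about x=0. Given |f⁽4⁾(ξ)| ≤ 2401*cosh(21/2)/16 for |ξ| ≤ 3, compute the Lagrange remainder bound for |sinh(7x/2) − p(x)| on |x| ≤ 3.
64827*cosh(21/2)/128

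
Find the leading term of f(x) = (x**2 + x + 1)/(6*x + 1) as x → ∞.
x/6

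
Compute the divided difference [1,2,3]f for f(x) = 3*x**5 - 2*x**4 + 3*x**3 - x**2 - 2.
237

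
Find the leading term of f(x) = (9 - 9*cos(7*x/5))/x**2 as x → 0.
441/50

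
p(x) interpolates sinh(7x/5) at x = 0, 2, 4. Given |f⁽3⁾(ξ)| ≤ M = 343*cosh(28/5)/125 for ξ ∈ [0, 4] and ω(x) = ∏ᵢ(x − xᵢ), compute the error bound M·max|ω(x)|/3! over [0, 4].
2744*sqrt(3)*cosh(28/5)/3375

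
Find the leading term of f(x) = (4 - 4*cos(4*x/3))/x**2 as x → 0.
32/9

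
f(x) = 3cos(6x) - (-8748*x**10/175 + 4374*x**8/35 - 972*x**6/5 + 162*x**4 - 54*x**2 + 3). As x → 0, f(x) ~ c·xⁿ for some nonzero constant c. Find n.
12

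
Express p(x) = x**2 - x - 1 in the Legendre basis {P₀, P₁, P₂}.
(-2/3)P₀ - P₁ + (2/3)P₂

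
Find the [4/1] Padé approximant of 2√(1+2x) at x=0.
(3*x**4/20 - 2*x**3/5 + 9*x**2/5 + 24*x/5 + 2)/(7*x/5 + 1)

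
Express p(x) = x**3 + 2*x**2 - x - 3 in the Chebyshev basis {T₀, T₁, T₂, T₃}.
(-2)T₀ + (-1/4)T₁ + T₂ + (1/4)T₃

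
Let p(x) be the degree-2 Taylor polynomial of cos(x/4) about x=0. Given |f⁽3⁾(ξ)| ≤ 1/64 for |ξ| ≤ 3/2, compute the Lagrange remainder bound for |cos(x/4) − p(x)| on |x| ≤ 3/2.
9/1024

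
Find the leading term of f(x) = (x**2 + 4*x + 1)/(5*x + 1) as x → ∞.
x/5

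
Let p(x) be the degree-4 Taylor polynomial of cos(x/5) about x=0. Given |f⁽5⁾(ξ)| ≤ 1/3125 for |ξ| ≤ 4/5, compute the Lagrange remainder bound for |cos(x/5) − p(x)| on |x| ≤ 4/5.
128/146484375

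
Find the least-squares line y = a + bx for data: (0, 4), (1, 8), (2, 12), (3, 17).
a = 19/5, b = 43/10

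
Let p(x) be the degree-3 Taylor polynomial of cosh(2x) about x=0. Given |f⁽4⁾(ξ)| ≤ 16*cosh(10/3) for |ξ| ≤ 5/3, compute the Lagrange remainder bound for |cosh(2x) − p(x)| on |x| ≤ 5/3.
1250*cosh(10/3)/243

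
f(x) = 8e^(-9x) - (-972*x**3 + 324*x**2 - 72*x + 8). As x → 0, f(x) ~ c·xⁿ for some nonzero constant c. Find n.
4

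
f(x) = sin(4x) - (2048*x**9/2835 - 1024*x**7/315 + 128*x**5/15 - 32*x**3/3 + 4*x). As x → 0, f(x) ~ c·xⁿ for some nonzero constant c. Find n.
11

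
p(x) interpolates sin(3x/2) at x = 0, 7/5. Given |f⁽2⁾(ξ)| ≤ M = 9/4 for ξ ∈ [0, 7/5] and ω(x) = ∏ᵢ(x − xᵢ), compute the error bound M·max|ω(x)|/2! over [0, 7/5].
441/800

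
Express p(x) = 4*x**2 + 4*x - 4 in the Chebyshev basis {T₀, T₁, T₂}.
(-2)T₀ + (4)T₁ + (2)T₂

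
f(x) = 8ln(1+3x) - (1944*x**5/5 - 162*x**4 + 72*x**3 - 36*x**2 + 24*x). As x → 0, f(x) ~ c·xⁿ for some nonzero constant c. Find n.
6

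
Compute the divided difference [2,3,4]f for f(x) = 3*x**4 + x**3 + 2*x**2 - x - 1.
176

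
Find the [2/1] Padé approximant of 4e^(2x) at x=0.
(8*x**2/3 + 16*x/3 + 4)/(1 - 2*x/3)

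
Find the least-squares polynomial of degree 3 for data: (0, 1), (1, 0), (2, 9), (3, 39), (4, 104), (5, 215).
41/42 + (-377/252)x + (-17/12)x² + (37/18)x³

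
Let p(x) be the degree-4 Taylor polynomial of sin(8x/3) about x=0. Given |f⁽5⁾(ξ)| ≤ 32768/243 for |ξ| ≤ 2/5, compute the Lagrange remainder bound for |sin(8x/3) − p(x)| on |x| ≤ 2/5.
131072/11390625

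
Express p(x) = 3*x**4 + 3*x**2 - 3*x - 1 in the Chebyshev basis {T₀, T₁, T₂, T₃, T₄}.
(13/8)T₀ + (-3)T₁ + (3)T₂ + (3/8)T₄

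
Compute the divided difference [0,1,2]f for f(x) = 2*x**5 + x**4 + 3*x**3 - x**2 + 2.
45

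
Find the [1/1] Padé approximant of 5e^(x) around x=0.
(5*x/2 + 5)/(1 - x/2)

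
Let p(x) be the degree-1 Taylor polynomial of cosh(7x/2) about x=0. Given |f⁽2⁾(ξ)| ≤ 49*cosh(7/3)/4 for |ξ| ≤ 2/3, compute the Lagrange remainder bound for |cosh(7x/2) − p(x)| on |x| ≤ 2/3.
49*cosh(7/3)/18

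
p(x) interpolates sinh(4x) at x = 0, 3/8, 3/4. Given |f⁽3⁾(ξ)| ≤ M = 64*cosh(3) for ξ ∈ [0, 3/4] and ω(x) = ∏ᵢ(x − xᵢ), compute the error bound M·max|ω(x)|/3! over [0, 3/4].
sqrt(3)*cosh(3)/8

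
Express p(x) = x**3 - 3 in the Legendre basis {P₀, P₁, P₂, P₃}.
(-3)P₀ + (3/5)P₁ + (2/5)P₃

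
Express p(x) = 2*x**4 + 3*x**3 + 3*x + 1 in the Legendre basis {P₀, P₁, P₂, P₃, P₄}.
(7/5)P₀ + (24/5)P₁ + (8/7)P₂ + (6/5)P₃ + (16/35)P₄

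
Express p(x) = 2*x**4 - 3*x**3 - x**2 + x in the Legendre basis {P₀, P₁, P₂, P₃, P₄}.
(1/15)P₀ + (-4/5)P₁ + (10/21)P₂ + (-6/5)P₃ + (16/35)P₄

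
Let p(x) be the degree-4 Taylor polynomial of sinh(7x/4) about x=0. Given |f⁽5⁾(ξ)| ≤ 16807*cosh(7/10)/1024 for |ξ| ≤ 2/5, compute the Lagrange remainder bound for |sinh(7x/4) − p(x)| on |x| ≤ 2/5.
16807*cosh(7/10)/12000000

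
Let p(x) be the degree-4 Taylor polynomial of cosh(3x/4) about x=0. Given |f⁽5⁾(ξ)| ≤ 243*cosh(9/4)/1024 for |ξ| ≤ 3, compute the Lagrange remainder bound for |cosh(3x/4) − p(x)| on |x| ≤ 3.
19683*cosh(9/4)/40960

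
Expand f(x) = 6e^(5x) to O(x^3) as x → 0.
6 + 30*x + 75*x**2 + O(x**3)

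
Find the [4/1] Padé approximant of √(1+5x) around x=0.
(375*x**4/128 - 25*x**3/8 + 45*x**2/8 + 6*x + 1)/(7*x/2 + 1)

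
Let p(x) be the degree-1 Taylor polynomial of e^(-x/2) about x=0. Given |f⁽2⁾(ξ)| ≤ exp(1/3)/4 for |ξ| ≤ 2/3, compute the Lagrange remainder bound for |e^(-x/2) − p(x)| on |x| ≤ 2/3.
exp(1/3)/18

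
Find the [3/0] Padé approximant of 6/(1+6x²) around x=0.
6 - 36*x**2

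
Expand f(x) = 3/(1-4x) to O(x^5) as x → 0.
3 + 12*x + 48*x**2 + 192*x**3 + 768*x**4 + O(x**5)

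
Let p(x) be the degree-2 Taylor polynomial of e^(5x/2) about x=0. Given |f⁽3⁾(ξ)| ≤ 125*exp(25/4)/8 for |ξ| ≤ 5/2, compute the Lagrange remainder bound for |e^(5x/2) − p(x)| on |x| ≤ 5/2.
15625*exp(25/4)/384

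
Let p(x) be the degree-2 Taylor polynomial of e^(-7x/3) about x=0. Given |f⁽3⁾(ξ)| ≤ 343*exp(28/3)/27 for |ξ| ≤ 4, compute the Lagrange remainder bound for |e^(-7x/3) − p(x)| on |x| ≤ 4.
10976*exp(28/3)/81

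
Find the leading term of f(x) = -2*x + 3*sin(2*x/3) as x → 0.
-4*x**3/27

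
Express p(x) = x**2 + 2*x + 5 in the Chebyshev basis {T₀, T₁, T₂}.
(11/2)T₀ + (2)T₁ + (1/2)T₂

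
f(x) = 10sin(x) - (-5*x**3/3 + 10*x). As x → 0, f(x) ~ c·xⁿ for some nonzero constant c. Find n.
5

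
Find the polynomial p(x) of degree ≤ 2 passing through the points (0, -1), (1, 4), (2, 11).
x**2 + 4*x - 1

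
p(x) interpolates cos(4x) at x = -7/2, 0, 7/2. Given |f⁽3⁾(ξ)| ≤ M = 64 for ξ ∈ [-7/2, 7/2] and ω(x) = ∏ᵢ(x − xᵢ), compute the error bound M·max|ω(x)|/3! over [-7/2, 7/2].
2744*sqrt(3)/27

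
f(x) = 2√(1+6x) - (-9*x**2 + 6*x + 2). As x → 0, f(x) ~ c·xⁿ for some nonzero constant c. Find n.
3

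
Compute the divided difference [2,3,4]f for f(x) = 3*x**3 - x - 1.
27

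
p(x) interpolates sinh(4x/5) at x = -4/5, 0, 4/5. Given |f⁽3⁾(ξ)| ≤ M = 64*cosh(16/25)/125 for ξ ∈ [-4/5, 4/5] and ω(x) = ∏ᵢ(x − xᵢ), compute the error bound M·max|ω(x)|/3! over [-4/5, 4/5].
4096*sqrt(3)*cosh(16/25)/421875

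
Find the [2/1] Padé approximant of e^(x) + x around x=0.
(-x**2/6 + 5*x/3 + 1)/(1 - x/3)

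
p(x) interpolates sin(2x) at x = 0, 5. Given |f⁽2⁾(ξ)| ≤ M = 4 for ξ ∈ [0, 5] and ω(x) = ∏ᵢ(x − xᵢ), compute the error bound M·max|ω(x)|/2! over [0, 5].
25/2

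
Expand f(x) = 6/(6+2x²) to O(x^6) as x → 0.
1 - x**2/3 + x**4/9 + O(x**6)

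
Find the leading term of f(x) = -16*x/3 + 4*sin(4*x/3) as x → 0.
-128*x**3/81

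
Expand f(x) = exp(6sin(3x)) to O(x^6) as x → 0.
1 + 18*x + 162*x**2 + 945*x**3 + 3888*x**4 + 227691*x**5/20 + O(x**6)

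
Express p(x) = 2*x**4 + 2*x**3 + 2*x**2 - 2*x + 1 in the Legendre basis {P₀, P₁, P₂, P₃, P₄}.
(31/15)P₀ + (-4/5)P₁ + (52/21)P₂ + (4/5)P₃ + (16/35)P₄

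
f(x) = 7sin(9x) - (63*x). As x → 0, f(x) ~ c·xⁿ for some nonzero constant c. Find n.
3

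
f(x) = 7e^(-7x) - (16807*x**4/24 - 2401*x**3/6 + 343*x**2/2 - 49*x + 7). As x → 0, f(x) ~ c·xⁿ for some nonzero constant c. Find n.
5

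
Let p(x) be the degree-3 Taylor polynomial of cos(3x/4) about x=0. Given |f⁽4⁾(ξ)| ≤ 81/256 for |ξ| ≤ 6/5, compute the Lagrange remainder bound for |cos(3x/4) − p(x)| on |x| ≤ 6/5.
2187/80000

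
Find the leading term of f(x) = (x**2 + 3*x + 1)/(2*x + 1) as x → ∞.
x/2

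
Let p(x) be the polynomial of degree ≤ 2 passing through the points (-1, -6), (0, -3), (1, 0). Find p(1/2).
-3/2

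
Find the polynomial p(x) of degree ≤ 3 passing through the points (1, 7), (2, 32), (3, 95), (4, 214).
3*x**3 + x**2 + x + 2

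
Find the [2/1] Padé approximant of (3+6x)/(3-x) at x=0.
(2*x + 1)/(1 - x/3)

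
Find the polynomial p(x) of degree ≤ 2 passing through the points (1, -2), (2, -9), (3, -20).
-2*x**2 - x + 1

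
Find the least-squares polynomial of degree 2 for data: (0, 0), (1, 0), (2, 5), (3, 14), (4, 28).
-1/35 + (-15/7)x + (16/7)x²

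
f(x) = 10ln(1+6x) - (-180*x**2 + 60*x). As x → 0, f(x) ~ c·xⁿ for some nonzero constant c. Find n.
3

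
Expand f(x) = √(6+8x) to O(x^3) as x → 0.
sqrt(6) + 2*sqrt(6)*x/3 - 2*sqrt(6)*x**2/9 + O(x**3)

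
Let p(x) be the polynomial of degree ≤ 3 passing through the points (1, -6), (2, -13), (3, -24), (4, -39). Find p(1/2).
-4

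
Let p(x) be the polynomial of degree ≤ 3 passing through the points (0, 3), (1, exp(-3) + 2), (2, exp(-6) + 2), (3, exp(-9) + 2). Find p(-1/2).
(-35*exp(6) - 5 + 21*exp(3) + 67*exp(9))*exp(-9)/16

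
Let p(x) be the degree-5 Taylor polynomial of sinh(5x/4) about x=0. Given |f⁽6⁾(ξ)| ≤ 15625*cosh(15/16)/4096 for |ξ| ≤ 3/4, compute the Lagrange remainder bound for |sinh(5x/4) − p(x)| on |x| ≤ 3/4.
253125*cosh(15/16)/268435456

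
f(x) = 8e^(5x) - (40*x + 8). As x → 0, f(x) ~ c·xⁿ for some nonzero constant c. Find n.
2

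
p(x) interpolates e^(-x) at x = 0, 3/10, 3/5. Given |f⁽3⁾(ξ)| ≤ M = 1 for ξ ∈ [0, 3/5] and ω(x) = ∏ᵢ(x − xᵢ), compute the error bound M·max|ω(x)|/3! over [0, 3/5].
sqrt(3)/1000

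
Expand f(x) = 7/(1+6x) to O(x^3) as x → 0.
7 - 42*x + 252*x**2 + O(x**3)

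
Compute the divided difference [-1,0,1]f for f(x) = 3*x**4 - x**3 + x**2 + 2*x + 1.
4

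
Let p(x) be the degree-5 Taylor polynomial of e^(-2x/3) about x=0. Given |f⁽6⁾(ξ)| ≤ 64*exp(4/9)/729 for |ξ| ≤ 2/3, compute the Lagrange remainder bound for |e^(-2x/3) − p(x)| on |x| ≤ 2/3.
256*exp(4/9)/23914845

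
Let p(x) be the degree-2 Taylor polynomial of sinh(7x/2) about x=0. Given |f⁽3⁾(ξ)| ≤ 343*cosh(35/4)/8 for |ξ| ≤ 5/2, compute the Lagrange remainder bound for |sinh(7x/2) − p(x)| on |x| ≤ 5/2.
42875*cosh(35/4)/384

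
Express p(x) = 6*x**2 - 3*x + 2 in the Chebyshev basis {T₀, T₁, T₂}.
(5)T₀ + (-3)T₁ + (3)T₂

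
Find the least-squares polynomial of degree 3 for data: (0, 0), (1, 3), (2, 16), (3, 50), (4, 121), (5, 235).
5/42 + (355/252)x + (-31/42)x² + (71/36)x³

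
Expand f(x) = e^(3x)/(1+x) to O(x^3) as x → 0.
1 + 2*x + 5*x**2/2 + O(x**3)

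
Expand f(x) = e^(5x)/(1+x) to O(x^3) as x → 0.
1 + 4*x + 17*x**2/2 + O(x**3)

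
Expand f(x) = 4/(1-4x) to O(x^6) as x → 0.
4 + 16*x + 64*x**2 + 256*x**3 + 1024*x**4 + 4096*x**5 + O(x**6)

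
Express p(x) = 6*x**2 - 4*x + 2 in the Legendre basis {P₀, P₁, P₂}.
(4)P₀ + (-4)P₁ + (4)P₂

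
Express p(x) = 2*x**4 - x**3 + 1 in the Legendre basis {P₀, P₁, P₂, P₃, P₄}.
(7/5)P₀ + (-3/5)P₁ + (8/7)P₂ + (-2/5)P₃ + (16/35)P₄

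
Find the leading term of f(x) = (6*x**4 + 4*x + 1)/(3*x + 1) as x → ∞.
2*x**3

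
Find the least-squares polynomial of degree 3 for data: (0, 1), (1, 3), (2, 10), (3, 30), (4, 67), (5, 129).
65/63 + (397/378)x + (-5/18)x² + (28/27)x³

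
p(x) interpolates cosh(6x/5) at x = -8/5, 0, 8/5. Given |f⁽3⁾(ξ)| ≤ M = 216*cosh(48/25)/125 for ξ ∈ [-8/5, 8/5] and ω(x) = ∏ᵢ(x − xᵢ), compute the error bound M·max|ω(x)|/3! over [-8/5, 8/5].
4096*sqrt(3)*cosh(48/25)/15625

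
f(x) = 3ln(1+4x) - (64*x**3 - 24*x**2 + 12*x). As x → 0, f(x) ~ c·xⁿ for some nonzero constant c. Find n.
4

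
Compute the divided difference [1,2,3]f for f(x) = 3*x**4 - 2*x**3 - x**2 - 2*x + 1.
62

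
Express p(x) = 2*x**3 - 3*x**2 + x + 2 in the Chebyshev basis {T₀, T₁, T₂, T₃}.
(1/2)T₀ + (5/2)T₁ + (-3/2)T₂ + (1/2)T₃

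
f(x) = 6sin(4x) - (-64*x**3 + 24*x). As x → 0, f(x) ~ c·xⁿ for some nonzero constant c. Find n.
5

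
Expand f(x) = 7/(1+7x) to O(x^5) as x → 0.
7 - 49*x + 343*x**2 - 2401*x**3 + 16807*x**4 + O(x**5)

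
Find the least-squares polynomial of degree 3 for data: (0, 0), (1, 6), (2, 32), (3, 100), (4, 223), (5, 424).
5/126 + (871/756)x + (94/63)x² + (329/108)x³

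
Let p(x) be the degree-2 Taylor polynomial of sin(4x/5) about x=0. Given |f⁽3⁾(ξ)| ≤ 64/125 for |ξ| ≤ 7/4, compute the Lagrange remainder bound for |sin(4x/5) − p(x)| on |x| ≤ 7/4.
343/750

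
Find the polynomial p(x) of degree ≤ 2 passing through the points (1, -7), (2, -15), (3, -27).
-2*x**2 - 2*x - 3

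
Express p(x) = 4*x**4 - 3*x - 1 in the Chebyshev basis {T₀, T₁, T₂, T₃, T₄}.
(1/2)T₀ + (-3)T₁ + (2)T₂ + (1/2)T₄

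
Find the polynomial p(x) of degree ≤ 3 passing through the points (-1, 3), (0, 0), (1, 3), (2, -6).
-3*x**3 + 3*x**2 + 3*x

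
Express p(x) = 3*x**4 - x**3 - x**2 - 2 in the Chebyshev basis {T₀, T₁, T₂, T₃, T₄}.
(-11/8)T₀ + (-3/4)T₁ + T₂ + (-1/4)T₃ + (3/8)T₄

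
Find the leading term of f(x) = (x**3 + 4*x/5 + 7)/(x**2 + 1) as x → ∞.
x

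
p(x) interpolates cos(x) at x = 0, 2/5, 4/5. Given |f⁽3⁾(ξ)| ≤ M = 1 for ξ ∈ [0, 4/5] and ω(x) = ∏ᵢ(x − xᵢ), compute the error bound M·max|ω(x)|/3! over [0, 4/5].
8*sqrt(3)/3375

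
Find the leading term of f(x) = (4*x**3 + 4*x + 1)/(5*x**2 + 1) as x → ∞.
4*x/5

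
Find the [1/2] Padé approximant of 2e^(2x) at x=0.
(4*x/3 + 2)/(2*x**2/3 - 4*x/3 + 1)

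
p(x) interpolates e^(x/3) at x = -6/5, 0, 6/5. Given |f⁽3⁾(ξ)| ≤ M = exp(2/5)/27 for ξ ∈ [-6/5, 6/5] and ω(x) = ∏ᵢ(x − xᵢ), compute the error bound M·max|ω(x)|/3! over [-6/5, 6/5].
8*sqrt(3)*exp(2/5)/3375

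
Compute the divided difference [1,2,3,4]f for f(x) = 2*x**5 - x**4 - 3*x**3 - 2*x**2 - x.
117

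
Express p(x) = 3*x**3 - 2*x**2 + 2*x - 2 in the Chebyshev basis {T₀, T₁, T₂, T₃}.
(-3)T₀ + (17/4)T₁ - T₂ + (3/4)T₃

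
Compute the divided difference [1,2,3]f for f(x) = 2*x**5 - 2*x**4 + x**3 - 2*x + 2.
136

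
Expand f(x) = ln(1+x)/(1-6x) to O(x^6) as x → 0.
x + 11*x**2/2 + 100*x**3/3 + 799*x**4/4 + 11987*x**5/10 + O(x**6)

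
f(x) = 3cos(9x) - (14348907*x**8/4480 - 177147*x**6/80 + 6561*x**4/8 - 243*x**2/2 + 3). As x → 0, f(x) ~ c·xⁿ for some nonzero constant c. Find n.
10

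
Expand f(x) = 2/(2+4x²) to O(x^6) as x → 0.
1 - 2*x**2 + 4*x**4 + O(x**6)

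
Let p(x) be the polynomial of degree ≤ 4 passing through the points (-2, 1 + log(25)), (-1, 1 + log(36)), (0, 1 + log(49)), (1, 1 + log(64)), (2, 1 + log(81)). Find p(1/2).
1 + log(28*sqrt(2)*3**(17/32)*5**(3/64)*7**(13/32)/3)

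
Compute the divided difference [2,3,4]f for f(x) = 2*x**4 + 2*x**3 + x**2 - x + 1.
129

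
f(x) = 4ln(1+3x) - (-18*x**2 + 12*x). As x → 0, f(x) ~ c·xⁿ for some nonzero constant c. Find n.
3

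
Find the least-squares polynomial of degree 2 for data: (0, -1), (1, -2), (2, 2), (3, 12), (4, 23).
-46/35 + (-83/35)x + (15/7)x²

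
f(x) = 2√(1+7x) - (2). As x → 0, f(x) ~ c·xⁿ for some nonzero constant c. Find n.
1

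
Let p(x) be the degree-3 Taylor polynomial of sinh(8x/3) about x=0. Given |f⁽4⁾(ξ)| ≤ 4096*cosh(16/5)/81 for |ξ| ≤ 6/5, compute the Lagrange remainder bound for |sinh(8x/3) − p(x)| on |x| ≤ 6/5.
8192*cosh(16/5)/1875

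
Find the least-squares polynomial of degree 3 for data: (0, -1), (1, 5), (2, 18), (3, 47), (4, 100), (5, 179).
-97/126 + (2197/756)x + (10/9)x² + (119/108)x³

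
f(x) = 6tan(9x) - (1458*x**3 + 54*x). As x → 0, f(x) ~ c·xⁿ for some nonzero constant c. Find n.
5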